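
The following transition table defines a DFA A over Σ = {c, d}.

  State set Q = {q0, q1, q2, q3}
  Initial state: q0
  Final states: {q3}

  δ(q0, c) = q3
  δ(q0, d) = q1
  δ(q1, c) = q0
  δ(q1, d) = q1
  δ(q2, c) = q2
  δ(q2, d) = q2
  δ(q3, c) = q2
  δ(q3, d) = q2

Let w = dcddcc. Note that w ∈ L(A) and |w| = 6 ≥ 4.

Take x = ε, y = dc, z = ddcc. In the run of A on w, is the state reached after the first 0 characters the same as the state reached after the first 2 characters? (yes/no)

State sequence: q0 -d-> q1 -c-> q0

After x (step 0): q0. After xy (step 2): q0.
They match, so y = dc drives A around a cycle from q0 back to itself; pumping y any number of times keeps A in q0 before reading z, and xyⁱz ∈ L(A) for every i ≥ 0.

yes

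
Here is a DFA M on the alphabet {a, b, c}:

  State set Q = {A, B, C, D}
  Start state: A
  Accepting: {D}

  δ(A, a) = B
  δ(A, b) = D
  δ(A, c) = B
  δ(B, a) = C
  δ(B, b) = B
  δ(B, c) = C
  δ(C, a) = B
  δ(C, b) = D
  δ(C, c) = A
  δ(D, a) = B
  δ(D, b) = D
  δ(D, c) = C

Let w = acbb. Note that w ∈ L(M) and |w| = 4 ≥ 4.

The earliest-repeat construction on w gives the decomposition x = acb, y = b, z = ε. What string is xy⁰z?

acb

xy⁰z = xz = acb·ε = acb.
Reading y = b takes M from D back to D, so after x the machine is still in D, and z then leads to the accepting state D. Hence acb ∈ L(M).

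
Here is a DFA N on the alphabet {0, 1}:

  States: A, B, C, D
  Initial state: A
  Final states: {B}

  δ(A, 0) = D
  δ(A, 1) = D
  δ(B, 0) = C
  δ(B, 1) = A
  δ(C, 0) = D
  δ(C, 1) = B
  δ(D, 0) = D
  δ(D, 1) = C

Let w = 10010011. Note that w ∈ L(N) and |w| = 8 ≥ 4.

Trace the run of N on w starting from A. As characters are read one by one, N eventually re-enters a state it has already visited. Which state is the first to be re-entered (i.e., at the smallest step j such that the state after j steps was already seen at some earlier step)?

State sequence: A -1-> D -0-> D -0-> D -1-> C -0-> D -0-> D -1-> C -1-> B
First repeat at step 2: D was already visited.

The earliest repeat is at step j = 2: N is in D, which it already visited at step i = 1.
With |Q| = 4, pigeonhole forces a state repeat no later than step 4; the substring read between the first and second visits to that state can be pumped.

D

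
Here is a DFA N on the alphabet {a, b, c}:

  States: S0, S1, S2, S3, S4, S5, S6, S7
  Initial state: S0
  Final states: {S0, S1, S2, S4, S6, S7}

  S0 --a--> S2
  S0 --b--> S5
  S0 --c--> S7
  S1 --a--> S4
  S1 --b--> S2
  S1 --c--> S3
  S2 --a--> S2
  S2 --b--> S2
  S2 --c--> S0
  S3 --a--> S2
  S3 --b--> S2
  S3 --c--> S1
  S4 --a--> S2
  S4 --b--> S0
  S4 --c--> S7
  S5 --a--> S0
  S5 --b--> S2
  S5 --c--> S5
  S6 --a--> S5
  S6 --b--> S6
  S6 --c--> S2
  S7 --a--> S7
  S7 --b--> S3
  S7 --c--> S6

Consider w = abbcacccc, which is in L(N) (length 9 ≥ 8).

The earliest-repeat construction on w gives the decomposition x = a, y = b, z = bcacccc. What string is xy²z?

xy^2z = a·b·b·bcacccc = abbbcacccc.
Reading y = b takes N from S2 back to S2, so after x·y·y the machine is still in S2, and z then leads to the accepting state S2. Hence abbbcacccc ∈ L(N).

abbbcacccc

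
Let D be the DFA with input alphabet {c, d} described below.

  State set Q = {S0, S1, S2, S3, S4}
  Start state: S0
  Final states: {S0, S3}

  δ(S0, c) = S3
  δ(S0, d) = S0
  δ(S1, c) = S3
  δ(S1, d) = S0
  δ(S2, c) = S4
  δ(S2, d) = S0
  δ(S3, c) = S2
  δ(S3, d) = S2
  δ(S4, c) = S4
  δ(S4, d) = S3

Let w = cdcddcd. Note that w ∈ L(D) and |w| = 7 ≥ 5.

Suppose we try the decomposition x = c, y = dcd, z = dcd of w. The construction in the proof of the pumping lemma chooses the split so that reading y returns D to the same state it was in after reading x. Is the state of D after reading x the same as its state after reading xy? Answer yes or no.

Run of D on the first 4 characters of w = c d c d:
  step 0: S0  (start)
  step 1: S3  (read c: S0→S3)
  step 2: S2  (read d: S3→S2)
  step 3: S4  (read c: S2→S4)
  step 4: S3  (read d: S4→S3)

After x (step 1): S3. After xy (step 4): S3.
They match, so y = dcd drives D around a cycle from S3 back to itself; pumping y any number of times keeps D in S3 before reading z, and xyⁱz ∈ L(D) for every i ≥ 0.

yes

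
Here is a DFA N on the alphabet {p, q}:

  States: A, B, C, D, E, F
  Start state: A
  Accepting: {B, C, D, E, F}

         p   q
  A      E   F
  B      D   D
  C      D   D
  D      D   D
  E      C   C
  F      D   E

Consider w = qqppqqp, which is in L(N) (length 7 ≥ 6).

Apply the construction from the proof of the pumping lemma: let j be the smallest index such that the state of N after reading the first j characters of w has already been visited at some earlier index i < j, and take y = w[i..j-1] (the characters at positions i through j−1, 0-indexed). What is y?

State sequence: A -q-> F -q-> E -p-> C -p-> D -q-> D -q-> D -p-> D
First repeat at step 5: D was already visited.

So i = 4, j = 5, giving x = w[0:4] = qqpp, y = w[4:5] = q, z = w[5:7] = qp.
Check: |xy| = 5 ≤ 6 and |y| = 1 ≥ 1. Reading y takes N from D back to D, so every xyⁱz is accepted.

q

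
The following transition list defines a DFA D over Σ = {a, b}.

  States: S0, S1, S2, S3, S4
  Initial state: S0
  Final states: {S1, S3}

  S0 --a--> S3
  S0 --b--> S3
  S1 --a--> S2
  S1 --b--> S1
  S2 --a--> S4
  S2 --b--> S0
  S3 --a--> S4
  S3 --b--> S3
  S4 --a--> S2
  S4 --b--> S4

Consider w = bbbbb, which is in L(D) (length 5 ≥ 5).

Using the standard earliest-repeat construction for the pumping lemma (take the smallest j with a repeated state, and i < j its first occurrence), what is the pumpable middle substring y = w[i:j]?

b

Run of D on w = b b b b b:
  step 0: S0  (start)
  step 1: S3  (read b: S0→S3)
  step 2: S3  (read b: S3→S3)   ← first repeat (S3 seen earlier)
  step 3: S3  (read b: S3→S3)
  step 4: S3  (read b: S3→S3)
  step 5: S3  (read b: S3→S3)

So i = 1, j = 2, giving x = w[0:1] = b, y = w[1:2] = b, z = w[2:5] = bbb.
Check: |xy| = 2 ≤ 5 and |y| = 1 ≥ 1. Reading y takes D from S3 back to S3, so every xyⁱz is accepted.
The DFA has 5 states, so the proof of the pumping lemma guarantees a repeated state among the first 5+1 visited; the segment between the two visits is the pumpable y.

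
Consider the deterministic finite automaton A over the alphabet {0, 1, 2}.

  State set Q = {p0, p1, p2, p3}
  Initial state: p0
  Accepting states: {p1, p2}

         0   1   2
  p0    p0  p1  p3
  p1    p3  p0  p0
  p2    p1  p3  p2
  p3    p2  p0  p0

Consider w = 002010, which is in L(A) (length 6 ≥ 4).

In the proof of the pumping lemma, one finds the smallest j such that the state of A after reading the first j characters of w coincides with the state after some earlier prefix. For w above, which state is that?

p0

Run of A on w = 0 0 2 0 1 0:
  step 0: p0  (start)
  step 1: p0  (read 0: p0→p0)   ← first repeat (p0 seen earlier)
  step 2: p0  (read 0: p0→p0)
  step 3: p3  (read 2: p0→p3)
  step 4: p2  (read 0: p3→p2)
  step 5: p3  (read 1: p2→p3)
  step 6: p2  (read 0: p3→p2)

The earliest repeat is at step j = 1: A is in p0, which it already visited at step i = 0.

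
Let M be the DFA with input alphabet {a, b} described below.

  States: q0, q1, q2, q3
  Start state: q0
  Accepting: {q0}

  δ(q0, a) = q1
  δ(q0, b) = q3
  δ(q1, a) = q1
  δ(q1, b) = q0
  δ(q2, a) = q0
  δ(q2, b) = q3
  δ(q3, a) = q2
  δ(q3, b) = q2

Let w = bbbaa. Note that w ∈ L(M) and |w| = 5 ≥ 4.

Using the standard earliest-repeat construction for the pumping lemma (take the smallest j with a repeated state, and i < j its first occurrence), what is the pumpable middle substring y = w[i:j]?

bb

State sequence: q0 -b-> q3 -b-> q2 -b-> q3 -a-> q2 -a-> q0
First repeat at step 3: q3 was already visited.

So i = 1, j = 3, giving x = w[0:1] = b, y = w[1:3] = bb, z = w[3:5] = aa.
Check: |xy| = 3 ≤ 4 and |y| = 2 ≥ 1. Reading y takes M from q3 back to q3, so every xyⁱz is accepted.
The DFA has 4 states, so the proof of the pumping lemma guarantees a repeated state among the first 4+1 visited; the segment between the two visits is the pumpable y.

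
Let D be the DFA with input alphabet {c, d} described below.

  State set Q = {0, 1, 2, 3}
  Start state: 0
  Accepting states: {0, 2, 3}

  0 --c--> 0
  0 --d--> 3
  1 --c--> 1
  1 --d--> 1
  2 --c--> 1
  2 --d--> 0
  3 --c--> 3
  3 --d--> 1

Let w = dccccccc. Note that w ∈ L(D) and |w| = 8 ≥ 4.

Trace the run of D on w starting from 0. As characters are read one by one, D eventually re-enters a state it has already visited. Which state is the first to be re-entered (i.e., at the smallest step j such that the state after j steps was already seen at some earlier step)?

3

State sequence: 0 -d-> 3 -c-> 3 -c-> 3 -c-> 3 -c-> 3 -c-> 3 -c-> 3 -c-> 3
First repeat at step 2: 3 was already visited.

The earliest repeat is at step j = 2: D is in 3, which it already visited at step i = 1.
Since D has 4 states, any run of length ≥ 4 visits 4+1 states, so by pigeonhole some state repeats within the first 4 steps — that repeat gives the pumpable loop.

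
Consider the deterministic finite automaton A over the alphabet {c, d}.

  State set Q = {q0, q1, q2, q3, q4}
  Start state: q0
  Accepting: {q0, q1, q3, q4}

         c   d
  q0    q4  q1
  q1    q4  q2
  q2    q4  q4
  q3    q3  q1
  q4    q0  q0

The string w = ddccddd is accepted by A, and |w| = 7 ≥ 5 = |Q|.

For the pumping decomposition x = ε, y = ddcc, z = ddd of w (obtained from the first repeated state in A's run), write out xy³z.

ddccddccddccddd

xy^3z = ε·ddcc·ddcc·ddcc·ddd = ddccddccddccddd.
Reading y = ddcc takes A from q0 back to q0, so after x·y·y·y the machine is still in q0, and z then leads to the accepting state q4. Hence ddccddccddccddd ∈ L(A).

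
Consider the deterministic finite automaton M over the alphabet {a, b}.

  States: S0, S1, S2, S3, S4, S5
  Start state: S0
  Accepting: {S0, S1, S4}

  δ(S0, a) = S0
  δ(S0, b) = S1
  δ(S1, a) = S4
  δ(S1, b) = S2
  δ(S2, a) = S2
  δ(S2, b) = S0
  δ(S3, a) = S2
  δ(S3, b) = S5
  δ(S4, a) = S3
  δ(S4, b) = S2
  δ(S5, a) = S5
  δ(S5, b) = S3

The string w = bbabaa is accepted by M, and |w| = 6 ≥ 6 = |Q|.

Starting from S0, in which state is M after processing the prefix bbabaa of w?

S0

Run of M on the first 6 characters of w = b b a b a a:
  step 0: S0  (start)
  step 1: S1  (read b: S0→S1)
  step 2: S2  (read b: S1→S2)
  step 3: S2  (read a: S2→S2)
  step 4: S0  (read b: S2→S0)
  step 5: S0  (read a: S0→S0)
  step 6: S0  (read a: S0→S0)

After reading 6 characters, M is in state S0.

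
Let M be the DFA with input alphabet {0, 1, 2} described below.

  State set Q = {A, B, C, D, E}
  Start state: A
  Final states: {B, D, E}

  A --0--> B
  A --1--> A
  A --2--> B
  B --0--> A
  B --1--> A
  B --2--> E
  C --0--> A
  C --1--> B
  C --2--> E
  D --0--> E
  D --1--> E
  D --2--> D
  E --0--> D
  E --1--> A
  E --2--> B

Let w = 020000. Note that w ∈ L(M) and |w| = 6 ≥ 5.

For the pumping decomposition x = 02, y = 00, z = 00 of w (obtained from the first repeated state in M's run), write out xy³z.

0200000000

xy^3z = 02·00·00·00·00 = 0200000000.
Reading y = 00 takes M from E back to E, so after x·y·y·y the machine is still in E, and z then leads to the accepting state E. Hence 0200000000 ∈ L(M).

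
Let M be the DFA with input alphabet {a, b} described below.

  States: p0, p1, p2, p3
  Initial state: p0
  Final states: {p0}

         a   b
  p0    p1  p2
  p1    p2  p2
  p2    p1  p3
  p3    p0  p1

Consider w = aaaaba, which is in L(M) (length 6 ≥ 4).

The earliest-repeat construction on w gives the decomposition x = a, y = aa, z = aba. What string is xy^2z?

xy^2z = a·aa·aa·aba = aaaaaaba.
Reading y = aa takes M from p1 back to p1, so after x·y·y the machine is still in p1, and z then leads to the accepting state p0. Hence aaaaaaba ∈ L(M).

aaaaaaba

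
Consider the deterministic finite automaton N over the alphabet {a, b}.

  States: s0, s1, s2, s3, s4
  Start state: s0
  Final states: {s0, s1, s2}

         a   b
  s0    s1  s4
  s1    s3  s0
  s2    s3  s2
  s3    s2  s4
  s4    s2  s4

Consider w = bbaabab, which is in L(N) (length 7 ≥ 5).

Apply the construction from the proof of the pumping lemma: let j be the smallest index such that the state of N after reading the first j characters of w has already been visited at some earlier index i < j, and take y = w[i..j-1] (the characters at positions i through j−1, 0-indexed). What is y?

Run of N on w = b b a a b a b:
  step 0: s0  (start)
  step 1: s4  (read b: s0→s4)
  step 2: s4  (read b: s4→s4)   ← first repeat (s4 seen earlier)
  step 3: s2  (read a: s4→s2)
  step 4: s3  (read a: s2→s3)
  step 5: s4  (read b: s3→s4)
  step 6: s2  (read a: s4→s2)
  step 7: s2  (read b: s2→s2)

So i = 1, j = 2, giving x = w[0:1] = b, y = w[1:2] = b, z = w[2:7] = aabab.
Check: |xy| = 2 ≤ 5 and |y| = 1 ≥ 1. Reading y takes N from s4 back to s4, so every xyⁱz is accepted.

b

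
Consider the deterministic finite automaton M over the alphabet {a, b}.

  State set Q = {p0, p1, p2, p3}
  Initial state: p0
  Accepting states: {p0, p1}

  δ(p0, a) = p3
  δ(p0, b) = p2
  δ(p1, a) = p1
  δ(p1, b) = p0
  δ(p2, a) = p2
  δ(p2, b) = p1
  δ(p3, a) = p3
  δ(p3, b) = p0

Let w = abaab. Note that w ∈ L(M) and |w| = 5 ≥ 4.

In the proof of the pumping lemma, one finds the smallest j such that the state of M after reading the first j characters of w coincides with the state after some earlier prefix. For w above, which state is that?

p0

Run of M on w = a b a a b:
  step 0: p0  (start)
  step 1: p3  (read a: p0→p3)
  step 2: p0  (read b: p3→p0)   ← first repeat (p0 seen earlier)
  step 3: p3  (read a: p0→p3)
  step 4: p3  (read a: p3→p3)
  step 5: p0  (read b: p3→p0)

The earliest repeat is at step j = 2: M is in p0, which it already visited at step i = 0.
Pumping length from the standard proof: p = 4 (the number of states). The repeated state found above gives |xy| = j ≤ 4 and |y| = j − i ≥ 1.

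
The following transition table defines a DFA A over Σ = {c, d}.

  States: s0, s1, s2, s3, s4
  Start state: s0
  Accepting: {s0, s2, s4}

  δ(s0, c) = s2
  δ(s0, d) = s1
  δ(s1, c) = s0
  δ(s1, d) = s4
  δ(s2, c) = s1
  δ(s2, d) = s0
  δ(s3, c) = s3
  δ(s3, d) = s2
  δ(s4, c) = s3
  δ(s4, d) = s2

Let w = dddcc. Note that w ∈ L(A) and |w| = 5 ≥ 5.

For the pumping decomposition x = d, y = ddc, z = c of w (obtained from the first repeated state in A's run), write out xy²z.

xy^2z = d·ddc·ddc·c = dddcddcc.
Reading y = ddc takes A from s1 back to s1, so after x·y·y the machine is still in s1, and z then leads to the accepting state s0. Hence dddcddcc ∈ L(A).

dddcddcc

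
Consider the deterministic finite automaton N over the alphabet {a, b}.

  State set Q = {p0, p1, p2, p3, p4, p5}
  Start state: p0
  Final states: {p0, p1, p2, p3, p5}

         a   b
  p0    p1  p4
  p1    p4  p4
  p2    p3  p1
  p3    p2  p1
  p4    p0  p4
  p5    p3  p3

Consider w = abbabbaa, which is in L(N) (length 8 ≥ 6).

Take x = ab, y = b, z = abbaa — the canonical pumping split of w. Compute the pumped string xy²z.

xy^2z = ab·b·b·abbaa = abbbabbaa.
Reading y = b takes N from p4 back to p4, so after x·y·y the machine is still in p4, and z then leads to the accepting state p1. Hence abbbabbaa ∈ L(N).

abbbabbaa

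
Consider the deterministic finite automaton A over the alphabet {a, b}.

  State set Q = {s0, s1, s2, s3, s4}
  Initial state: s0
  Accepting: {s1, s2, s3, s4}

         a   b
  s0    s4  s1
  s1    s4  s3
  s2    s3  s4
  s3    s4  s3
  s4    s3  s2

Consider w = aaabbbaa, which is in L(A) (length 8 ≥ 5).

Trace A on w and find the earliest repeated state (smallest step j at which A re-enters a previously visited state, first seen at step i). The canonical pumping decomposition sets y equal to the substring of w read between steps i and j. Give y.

State sequence: s0 -a-> s4 -a-> s3 -a-> s4 -b-> s2 -b-> s4 -b-> s2 -a-> s3 -a-> s4
First repeat at step 3: s4 was already visited.

So i = 1, j = 3, giving x = w[0:1] = a, y = w[1:3] = aa, z = w[3:8] = bbbaa.
Check: |xy| = 3 ≤ 5 and |y| = 2 ≥ 1. Reading y takes A from s4 back to s4, so every xyⁱz is accepted.
Since A has 5 states, any run of length ≥ 5 visits 5+1 states, so by pigeonhole some state repeats within the first 5 steps — that repeat gives the pumpable loop.

aa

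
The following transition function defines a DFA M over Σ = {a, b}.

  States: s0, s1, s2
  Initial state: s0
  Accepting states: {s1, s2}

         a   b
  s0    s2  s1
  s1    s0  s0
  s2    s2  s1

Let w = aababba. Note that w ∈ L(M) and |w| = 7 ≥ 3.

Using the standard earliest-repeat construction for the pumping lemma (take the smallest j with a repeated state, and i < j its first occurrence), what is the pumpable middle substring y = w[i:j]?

a

State sequence: s0 -a-> s2 -a-> s2 -b-> s1 -a-> s0 -b-> s1 -b-> s0 -a-> s2
First repeat at step 2: s2 was already visited.

So i = 1, j = 2, giving x = w[0:1] = a, y = w[1:2] = a, z = w[2:7] = babba.
Check: |xy| = 2 ≤ 3 and |y| = 1 ≥ 1. Reading y takes M from s2 back to s2, so every xyⁱz is accepted.
Pumping length from the standard proof: p = 3 (the number of states). The repeated state found above gives |xy| = j ≤ 3 and |y| = j − i ≥ 1.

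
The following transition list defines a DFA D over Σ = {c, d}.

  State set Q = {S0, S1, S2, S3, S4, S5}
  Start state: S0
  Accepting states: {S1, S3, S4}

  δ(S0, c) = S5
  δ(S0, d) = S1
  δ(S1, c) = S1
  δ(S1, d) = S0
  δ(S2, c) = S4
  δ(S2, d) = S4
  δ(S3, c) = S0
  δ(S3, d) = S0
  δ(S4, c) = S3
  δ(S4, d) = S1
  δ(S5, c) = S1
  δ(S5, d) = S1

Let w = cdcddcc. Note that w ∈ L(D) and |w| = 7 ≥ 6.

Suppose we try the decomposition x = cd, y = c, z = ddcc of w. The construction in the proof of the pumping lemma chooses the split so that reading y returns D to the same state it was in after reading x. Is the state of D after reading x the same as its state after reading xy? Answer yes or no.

Run of D on the first 3 characters of w = c d c:
  step 0: S0  (start)
  step 1: S5  (read c: S0→S5)
  step 2: S1  (read d: S5→S1)
  step 3: S1  (read c: S1→S1)

After x (step 2): S1. After xy (step 3): S1.
They match, so y = c drives D around a cycle from S1 back to itself; pumping y any number of times keeps D in S1 before reading z, and xyⁱz ∈ L(D) for every i ≥ 0.

yes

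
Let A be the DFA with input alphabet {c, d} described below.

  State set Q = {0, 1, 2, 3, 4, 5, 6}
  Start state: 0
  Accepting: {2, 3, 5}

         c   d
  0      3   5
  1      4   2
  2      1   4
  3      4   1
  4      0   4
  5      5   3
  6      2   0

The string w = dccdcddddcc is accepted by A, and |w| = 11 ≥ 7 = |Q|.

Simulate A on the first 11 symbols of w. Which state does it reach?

Run of A on the first 11 characters of w = d c c d c d d d d c c:
  step 0: 0  (start)
  step 1: 5  (read d: 0→5)
  step 2: 5  (read c: 5→5)
  step 3: 5  (read c: 5→5)
  step 4: 3  (read d: 5→3)
  step 5: 4  (read c: 3→4)
  step 6: 4  (read d: 4→4)
  step 7: 4  (read d: 4→4)
  step 8: 4  (read d: 4→4)
  step 9: 4  (read d: 4→4)
  step 10: 0  (read c: 4→0)
  step 11: 3  (read c: 0→3)

After reading 11 characters, A is in state 3.
(This kind of state-tracing is the core of the pumping-lemma construction: with 7 states, pigeonhole forces a repeat within the first 7 steps.)

3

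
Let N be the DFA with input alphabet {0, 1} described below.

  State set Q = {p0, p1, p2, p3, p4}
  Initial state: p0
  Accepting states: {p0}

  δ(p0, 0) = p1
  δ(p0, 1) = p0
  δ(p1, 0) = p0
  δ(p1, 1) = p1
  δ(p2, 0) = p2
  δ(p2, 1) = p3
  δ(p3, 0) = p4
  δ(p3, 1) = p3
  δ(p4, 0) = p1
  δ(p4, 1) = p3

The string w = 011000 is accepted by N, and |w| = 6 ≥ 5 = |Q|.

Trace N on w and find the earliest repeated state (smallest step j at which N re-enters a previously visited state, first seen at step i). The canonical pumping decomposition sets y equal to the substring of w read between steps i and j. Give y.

Run of N on w = 0 1 1 0 0 0:
  step 0: p0  (start)
  step 1: p1  (read 0: p0→p1)
  step 2: p1  (read 1: p1→p1)   ← first repeat (p1 seen earlier)
  step 3: p1  (read 1: p1→p1)
  step 4: p0  (read 0: p1→p0)
  step 5: p1  (read 0: p0→p1)
  step 6: p0  (read 0: p1→p0)

So i = 1, j = 2, giving x = w[0:1] = 0, y = w[1:2] = 1, z = w[2:6] = 1000.
Check: |xy| = 2 ≤ 5 and |y| = 1 ≥ 1. Reading y takes N from p1 back to p1, so every xyⁱz is accepted.

1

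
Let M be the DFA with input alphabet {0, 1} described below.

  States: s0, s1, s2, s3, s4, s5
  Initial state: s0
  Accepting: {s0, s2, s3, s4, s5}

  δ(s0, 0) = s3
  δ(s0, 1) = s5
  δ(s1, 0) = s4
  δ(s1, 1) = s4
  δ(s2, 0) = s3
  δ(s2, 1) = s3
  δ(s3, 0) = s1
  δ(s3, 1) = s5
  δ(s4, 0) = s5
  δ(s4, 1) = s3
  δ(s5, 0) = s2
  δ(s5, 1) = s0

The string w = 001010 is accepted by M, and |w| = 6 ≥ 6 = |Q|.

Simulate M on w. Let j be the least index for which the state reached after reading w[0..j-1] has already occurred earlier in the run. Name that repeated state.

s0

State sequence: s0 -0-> s3 -0-> s1 -1-> s4 -0-> s5 -1-> s0 -0-> s3
First repeat at step 5: s0 was already visited.

The earliest repeat is at step j = 5: M is in s0, which it already visited at step i = 0.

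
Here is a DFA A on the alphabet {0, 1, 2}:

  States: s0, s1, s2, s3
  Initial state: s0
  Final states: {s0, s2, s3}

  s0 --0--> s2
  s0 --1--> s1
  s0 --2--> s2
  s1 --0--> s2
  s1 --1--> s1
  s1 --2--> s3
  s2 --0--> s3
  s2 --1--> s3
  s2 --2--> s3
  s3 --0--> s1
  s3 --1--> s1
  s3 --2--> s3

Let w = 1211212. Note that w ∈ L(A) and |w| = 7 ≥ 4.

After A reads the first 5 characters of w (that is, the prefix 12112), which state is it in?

s3

Run of A on the first 5 characters of w = 1 2 1 1 2:
  step 0: s0  (start)
  step 1: s1  (read 1: s0→s1)
  step 2: s3  (read 2: s1→s3)
  step 3: s1  (read 1: s3→s1)
  step 4: s1  (read 1: s1→s1)
  step 5: s3  (read 2: s1→s3)

After reading 5 characters, A is in state s3.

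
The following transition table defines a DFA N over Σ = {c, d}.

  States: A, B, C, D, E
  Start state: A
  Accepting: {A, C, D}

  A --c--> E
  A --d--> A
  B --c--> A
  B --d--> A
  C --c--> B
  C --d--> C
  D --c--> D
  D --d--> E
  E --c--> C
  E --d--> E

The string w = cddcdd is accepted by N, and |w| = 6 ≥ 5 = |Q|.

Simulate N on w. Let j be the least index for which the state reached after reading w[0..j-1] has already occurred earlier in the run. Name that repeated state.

Run of N on w = c d d c d d:
  step 0: A  (start)
  step 1: E  (read c: A→E)
  step 2: E  (read d: E→E)   ← first repeat (E seen earlier)
  step 3: E  (read d: E→E)
  step 4: C  (read c: E→C)
  step 5: C  (read d: C→C)
  step 6: C  (read d: C→C)

The earliest repeat is at step j = 2: N is in E, which it already visited at step i = 1.
The DFA has 5 states, so the proof of the pumping lemma guarantees a repeated state among the first 5+1 visited; the segment between the two visits is the pumpable y.

E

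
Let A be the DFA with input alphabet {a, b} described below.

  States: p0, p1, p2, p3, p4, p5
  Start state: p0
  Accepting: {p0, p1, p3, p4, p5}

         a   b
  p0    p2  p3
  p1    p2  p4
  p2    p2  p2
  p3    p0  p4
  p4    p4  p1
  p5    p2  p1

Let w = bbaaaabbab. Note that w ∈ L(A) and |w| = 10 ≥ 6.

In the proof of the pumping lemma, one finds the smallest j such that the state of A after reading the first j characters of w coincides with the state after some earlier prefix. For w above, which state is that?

State sequence: p0 -b-> p3 -b-> p4 -a-> p4 -a-> p4 -a-> p4 -a-> p4 -b-> p1 -b-> p4 -a-> p4 -b-> p1
First repeat at step 3: p4 was already visited.

The earliest repeat is at step j = 3: A is in p4, which it already visited at step i = 2.
The DFA has 6 states, so the proof of the pumping lemma guarantees a repeated state among the first 6+1 visited; the segment between the two visits is the pumpable y.

p4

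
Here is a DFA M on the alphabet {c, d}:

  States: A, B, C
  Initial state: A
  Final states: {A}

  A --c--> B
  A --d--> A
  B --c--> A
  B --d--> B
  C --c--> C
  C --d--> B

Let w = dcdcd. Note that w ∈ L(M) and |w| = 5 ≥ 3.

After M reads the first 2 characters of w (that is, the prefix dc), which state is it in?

Run of M on the first 2 characters of w = d c:
  step 0: A  (start)
  step 1: A  (read d: A→A)
  step 2: B  (read c: A→B)

After reading 2 characters, M is in state B.

B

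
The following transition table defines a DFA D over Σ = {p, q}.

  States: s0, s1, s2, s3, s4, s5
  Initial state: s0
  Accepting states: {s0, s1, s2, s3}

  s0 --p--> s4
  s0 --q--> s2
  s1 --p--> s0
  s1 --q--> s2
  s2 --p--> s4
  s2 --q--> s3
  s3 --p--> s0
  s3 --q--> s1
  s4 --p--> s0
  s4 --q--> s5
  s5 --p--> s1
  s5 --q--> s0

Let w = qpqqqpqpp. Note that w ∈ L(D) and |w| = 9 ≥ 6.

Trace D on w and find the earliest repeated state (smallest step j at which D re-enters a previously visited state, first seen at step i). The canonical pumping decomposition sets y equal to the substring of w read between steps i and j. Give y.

qpqq

Run of D on w = q p q q q p q p p:
  step 0: s0  (start)
  step 1: s2  (read q: s0→s2)
  step 2: s4  (read p: s2→s4)
  step 3: s5  (read q: s4→s5)
  step 4: s0  (read q: s5→s0)   ← first repeat (s0 seen earlier)
  step 5: s2  (read q: s0→s2)
  step 6: s4  (read p: s2→s4)
  step 7: s5  (read q: s4→s5)
  step 8: s1  (read p: s5→s1)
  step 9: s0  (read p: s1→s0)

So i = 0, j = 4, giving x = w[0:0] = ε, y = w[0:4] = qpqq, z = w[4:9] = qpqpp.
Check: |xy| = 4 ≤ 6 and |y| = 4 ≥ 1. Reading y takes D from s0 back to s0, so every xyⁱz is accepted.
Since D has 6 states, any run of length ≥ 6 visits 6+1 states, so by pigeonhole some state repeats within the first 6 steps — that repeat gives the pumpable loop.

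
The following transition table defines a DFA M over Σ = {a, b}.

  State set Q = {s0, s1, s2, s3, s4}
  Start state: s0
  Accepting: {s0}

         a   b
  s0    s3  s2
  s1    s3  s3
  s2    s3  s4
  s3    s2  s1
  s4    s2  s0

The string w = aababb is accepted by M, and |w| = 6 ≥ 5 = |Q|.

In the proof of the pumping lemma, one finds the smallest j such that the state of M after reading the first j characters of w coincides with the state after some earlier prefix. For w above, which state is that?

s2

Run of M on w = a a b a b b:
  step 0: s0  (start)
  step 1: s3  (read a: s0→s3)
  step 2: s2  (read a: s3→s2)
  step 3: s4  (read b: s2→s4)
  step 4: s2  (read a: s4→s2)   ← first repeat (s2 seen earlier)
  step 5: s4  (read b: s2→s4)
  step 6: s0  (read b: s4→s0)

The earliest repeat is at step j = 4: M is in s2, which it already visited at step i = 2.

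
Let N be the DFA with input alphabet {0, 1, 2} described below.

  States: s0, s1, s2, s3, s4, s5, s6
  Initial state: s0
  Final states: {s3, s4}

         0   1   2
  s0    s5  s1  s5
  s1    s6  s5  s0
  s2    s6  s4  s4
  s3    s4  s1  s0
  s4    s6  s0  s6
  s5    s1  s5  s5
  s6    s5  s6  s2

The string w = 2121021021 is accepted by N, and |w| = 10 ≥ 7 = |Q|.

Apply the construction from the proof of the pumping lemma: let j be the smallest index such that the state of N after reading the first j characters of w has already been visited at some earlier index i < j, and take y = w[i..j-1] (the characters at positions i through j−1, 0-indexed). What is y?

Run of N on w = 2 1 2 1 0 2 1 0 2 1:
  step 0: s0  (start)
  step 1: s5  (read 2: s0→s5)
  step 2: s5  (read 1: s5→s5)   ← first repeat (s5 seen earlier)
  step 3: s5  (read 2: s5→s5)
  step 4: s5  (read 1: s5→s5)
  step 5: s1  (read 0: s5→s1)
  step 6: s0  (read 2: s1→s0)
  step 7: s1  (read 1: s0→s1)
  step 8: s6  (read 0: s1→s6)
  step 9: s2  (read 2: s6→s2)
  step 10: s4  (read 1: s2→s4)

So i = 1, j = 2, giving x = w[0:1] = 2, y = w[1:2] = 1, z = w[2:10] = 21021021.
Check: |xy| = 2 ≤ 7 and |y| = 1 ≥ 1. Reading y takes N from s5 back to s5, so every xyⁱz is accepted.

1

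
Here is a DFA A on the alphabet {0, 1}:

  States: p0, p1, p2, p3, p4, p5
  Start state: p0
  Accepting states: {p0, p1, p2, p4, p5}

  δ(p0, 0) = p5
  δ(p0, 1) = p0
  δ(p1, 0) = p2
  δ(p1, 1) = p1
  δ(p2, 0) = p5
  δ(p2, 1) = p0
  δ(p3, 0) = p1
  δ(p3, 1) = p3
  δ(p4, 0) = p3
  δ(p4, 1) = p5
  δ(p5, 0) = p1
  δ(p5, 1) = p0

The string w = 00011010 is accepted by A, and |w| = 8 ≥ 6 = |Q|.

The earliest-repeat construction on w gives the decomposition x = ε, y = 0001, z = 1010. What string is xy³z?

0001000100011010

xy^3z = ε·0001·0001·0001·1010 = 0001000100011010.
Reading y = 0001 takes A from p0 back to p0, so after x·y·y·y the machine is still in p0, and z then leads to the accepting state p5. Hence 0001000100011010 ∈ L(A).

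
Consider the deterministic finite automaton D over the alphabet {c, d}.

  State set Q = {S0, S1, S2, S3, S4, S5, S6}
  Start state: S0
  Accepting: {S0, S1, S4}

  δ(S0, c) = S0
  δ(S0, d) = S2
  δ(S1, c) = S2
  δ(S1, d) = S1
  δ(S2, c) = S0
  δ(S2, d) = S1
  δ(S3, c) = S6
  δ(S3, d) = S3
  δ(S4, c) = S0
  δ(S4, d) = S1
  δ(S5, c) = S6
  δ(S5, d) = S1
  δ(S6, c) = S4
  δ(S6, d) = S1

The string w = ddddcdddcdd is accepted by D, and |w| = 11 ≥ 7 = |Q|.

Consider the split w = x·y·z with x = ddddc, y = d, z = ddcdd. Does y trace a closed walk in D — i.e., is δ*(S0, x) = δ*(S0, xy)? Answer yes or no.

State sequence: S0 -d-> S2 -d-> S1 -d-> S1 -d-> S1 -c-> S2 -d-> S1

After x (step 5): S2. After xy (step 6): S1.
They differ (S2 ≠ S1), so y is not a cycle from the state after x; this split is not the one the pumping-lemma construction produces, and pumping y need not keep the string in L(D).

no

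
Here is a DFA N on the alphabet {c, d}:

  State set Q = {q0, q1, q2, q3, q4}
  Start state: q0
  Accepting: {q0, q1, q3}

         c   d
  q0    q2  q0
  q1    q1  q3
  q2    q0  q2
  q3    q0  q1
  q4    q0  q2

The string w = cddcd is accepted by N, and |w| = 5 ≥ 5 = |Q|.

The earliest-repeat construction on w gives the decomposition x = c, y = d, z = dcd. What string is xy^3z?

xy^3z = c·d·d·d·dcd = cddddcd.
Reading y = d takes N from q2 back to q2, so after x·y·y·y the machine is still in q2, and z then leads to the accepting state q0. Hence cddddcd ∈ L(N).

cddddcd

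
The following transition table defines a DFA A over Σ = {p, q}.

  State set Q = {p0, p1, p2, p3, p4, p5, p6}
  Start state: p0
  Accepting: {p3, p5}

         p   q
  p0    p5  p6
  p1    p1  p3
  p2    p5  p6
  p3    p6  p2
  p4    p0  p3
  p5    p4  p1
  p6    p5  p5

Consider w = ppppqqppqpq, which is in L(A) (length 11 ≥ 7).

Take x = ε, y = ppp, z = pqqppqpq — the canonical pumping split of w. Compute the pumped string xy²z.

pppppppqqppqpq

xy^2z = ε·ppp·ppp·pqqppqpq = pppppppqqppqpq.
Reading y = ppp takes A from p0 back to p0, so after x·y·y the machine is still in p0, and z then leads to the accepting state p3. Hence pppppppqqppqpq ∈ L(A).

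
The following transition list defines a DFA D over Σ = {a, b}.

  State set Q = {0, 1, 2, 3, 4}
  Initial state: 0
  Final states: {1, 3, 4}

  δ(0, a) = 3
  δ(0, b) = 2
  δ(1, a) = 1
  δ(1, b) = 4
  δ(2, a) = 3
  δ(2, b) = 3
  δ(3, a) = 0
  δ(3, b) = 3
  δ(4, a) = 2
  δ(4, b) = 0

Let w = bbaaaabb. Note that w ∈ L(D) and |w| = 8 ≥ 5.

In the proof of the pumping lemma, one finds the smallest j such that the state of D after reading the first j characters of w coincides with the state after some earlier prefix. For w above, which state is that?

0

State sequence: 0 -b-> 2 -b-> 3 -a-> 0 -a-> 3 -a-> 0 -a-> 3 -b-> 3 -b-> 3
First repeat at step 3: 0 was already visited.

The earliest repeat is at step j = 3: D is in 0, which it already visited at step i = 0.
The DFA has 5 states, so the proof of the pumping lemma guarantees a repeated state among the first 5+1 visited; the segment between the two visits is the pumpable y.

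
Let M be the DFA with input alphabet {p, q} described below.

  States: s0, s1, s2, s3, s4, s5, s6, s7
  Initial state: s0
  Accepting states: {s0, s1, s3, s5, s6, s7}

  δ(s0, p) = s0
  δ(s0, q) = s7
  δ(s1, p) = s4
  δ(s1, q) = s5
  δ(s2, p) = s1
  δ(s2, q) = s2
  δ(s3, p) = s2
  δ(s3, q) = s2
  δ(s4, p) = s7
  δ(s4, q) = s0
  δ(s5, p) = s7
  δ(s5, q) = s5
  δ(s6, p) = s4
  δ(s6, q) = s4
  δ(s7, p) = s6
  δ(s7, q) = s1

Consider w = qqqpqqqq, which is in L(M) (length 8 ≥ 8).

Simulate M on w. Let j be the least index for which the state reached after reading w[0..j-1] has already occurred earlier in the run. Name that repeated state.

Run of M on w = q q q p q q q q:
  step 0: s0  (start)
  step 1: s7  (read q: s0→s7)
  step 2: s1  (read q: s7→s1)
  step 3: s5  (read q: s1→s5)
  step 4: s7  (read p: s5→s7)   ← first repeat (s7 seen earlier)
  step 5: s1  (read q: s7→s1)
  step 6: s5  (read q: s1→s5)
  step 7: s5  (read q: s5→s5)
  step 8: s5  (read q: s5→s5)

The earliest repeat is at step j = 4: M is in s7, which it already visited at step i = 1.
Pumping length from the standard proof: p = 8 (the number of states). The repeated state found above gives |xy| = j ≤ 8 and |y| = j − i ≥ 1.

s7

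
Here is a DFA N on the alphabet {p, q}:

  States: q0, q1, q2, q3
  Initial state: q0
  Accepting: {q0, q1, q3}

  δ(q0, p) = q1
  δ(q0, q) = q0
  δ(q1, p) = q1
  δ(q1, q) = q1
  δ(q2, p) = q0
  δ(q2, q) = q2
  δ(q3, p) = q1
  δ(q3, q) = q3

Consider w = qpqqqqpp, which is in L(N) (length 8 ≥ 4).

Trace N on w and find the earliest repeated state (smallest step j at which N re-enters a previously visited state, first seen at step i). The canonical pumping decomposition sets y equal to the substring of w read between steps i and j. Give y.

q

State sequence: q0 -q-> q0 -p-> q1 -q-> q1 -q-> q1 -q-> q1 -q-> q1 -p-> q1 -p-> q1
First repeat at step 1: q0 was already visited.

So i = 0, j = 1, giving x = w[0:0] = ε, y = w[0:1] = q, z = w[1:8] = pqqqqpp.
Check: |xy| = 1 ≤ 4 and |y| = 1 ≥ 1. Reading y takes N from q0 back to q0, so every xyⁱz is accepted.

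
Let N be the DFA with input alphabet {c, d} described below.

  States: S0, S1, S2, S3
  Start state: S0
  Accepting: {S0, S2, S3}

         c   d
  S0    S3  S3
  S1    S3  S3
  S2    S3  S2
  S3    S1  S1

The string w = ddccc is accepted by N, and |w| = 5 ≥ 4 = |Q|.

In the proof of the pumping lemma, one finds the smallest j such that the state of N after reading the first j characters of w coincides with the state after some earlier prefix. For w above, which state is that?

S3

State sequence: S0 -d-> S3 -d-> S1 -c-> S3 -c-> S1 -c-> S3
First repeat at step 3: S3 was already visited.

The earliest repeat is at step j = 3: N is in S3, which it already visited at step i = 1.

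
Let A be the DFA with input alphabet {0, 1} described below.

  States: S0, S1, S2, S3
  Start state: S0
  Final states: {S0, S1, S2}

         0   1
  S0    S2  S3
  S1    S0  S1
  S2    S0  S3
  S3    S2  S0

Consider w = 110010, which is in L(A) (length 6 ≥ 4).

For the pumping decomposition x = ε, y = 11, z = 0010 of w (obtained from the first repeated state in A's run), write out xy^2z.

xy^2z = ε·11·11·0010 = 11110010.
Reading y = 11 takes A from S0 back to S0, so after x·y·y the machine is still in S0, and z then leads to the accepting state S2. Hence 11110010 ∈ L(A).

11110010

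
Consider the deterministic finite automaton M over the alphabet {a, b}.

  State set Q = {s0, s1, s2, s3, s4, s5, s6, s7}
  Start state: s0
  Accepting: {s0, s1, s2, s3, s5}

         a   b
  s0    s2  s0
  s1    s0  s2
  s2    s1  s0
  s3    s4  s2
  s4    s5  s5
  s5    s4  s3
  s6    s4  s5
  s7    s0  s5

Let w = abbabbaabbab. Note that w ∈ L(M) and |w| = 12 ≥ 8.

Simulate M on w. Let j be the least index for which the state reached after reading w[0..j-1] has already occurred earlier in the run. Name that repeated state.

s0

State sequence: s0 -a-> s2 -b-> s0 -b-> s0 -a-> s2 -b-> s0 -b-> s0 -a-> s2 -a-> s1 -b-> s2 -b-> s0 -a-> s2 -b-> s0
First repeat at step 2: s0 was already visited.

The earliest repeat is at step j = 2: M is in s0, which it already visited at step i = 0.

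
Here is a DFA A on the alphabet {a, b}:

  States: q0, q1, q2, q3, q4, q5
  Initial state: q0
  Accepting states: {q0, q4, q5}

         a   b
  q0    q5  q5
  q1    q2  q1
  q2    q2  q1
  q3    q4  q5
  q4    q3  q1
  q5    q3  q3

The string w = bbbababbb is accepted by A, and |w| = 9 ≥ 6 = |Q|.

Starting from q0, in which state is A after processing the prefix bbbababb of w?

Run of A on the first 8 characters of w = b b b a b a b b:
  step 0: q0  (start)
  step 1: q5  (read b: q0→q5)
  step 2: q3  (read b: q5→q3)
  step 3: q5  (read b: q3→q5)
  step 4: q3  (read a: q5→q3)
  step 5: q5  (read b: q3→q5)
  step 6: q3  (read a: q5→q3)
  step 7: q5  (read b: q3→q5)
  step 8: q3  (read b: q5→q3)

After reading 8 characters, A is in state q3.

q3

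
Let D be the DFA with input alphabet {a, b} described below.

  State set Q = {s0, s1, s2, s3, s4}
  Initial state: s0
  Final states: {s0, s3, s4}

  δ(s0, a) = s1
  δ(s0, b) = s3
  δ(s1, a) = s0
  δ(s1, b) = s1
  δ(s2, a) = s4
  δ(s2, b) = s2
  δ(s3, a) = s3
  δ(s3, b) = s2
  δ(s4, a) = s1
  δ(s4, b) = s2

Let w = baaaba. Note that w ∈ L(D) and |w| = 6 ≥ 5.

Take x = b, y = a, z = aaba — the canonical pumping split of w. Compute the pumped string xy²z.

xy^2z = b·a·a·aaba = baaaaba.
Reading y = a takes D from s3 back to s3, so after x·y·y the machine is still in s3, and z then leads to the accepting state s4. Hence baaaaba ∈ L(D).

baaaaba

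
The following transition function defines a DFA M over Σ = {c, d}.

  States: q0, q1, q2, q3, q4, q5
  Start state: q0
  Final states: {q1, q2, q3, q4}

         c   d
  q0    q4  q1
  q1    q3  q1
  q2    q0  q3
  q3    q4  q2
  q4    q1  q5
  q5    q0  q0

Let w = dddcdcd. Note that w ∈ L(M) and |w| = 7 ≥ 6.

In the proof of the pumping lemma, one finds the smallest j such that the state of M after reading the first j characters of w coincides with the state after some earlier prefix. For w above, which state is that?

Run of M on w = d d d c d c d:
  step 0: q0  (start)
  step 1: q1  (read d: q0→q1)
  step 2: q1  (read d: q1→q1)   ← first repeat (q1 seen earlier)
  step 3: q1  (read d: q1→q1)
  step 4: q3  (read c: q1→q3)
  step 5: q2  (read d: q3→q2)
  step 6: q0  (read c: q2→q0)
  step 7: q1  (read d: q0→q1)

The earliest repeat is at step j = 2: M is in q1, which it already visited at step i = 1.
Since M has 6 states, any run of length ≥ 6 visits 6+1 states, so by pigeonhole some state repeats within the first 6 steps — that repeat gives the pumpable loop.

q1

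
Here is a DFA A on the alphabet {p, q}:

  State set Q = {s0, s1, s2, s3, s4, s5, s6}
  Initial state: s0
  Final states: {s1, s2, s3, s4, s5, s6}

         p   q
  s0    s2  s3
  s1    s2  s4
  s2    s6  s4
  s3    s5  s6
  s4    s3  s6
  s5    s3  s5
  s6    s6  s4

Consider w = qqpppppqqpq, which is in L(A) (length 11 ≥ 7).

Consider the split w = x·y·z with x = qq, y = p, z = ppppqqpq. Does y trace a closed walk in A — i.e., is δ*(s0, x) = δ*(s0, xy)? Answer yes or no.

Run of A on the first 3 characters of w = q q p:
  step 0: s0  (start)
  step 1: s3  (read q: s0→s3)
  step 2: s6  (read q: s3→s6)
  step 3: s6  (read p: s6→s6)

After x (step 2): s6. After xy (step 3): s6.
They match, so y = p drives A around a cycle from s6 back to itself; pumping y any number of times keeps A in s6 before reading z, and xyⁱz ∈ L(A) for every i ≥ 0.

yes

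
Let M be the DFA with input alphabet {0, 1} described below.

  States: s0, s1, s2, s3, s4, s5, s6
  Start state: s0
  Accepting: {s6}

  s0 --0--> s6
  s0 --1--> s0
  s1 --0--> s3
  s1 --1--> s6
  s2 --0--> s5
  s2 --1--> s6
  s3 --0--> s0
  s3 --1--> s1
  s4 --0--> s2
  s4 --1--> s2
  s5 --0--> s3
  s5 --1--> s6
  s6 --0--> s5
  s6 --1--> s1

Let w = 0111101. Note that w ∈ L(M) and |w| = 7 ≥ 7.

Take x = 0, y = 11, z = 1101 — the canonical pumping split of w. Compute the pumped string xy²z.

xy^2z = 0·11·11·1101 = 011111101.
Reading y = 11 takes M from s6 back to s6, so after x·y·y the machine is still in s6, and z then leads to the accepting state s6. Hence 011111101 ∈ L(M).

011111101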